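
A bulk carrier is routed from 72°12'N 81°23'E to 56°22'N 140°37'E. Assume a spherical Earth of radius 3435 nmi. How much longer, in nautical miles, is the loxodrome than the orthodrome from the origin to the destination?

Great circle: cos σ = sin φ₁ sin φ₂ + cos φ₁ cos φ₂ cos Δλ,  σ = 0.4963 rad → d_gc = 1704.8 nmi
Rhumb line: Δψ = -0.6575, q = Δφ/Δψ = 0.4203, d_rh = R√(Δφ²+q²Δλ²) = 1768.7 nmi
Excess = 1768.7 − 1704.8 = 63.9 ≈ 64 nmi

64 nmi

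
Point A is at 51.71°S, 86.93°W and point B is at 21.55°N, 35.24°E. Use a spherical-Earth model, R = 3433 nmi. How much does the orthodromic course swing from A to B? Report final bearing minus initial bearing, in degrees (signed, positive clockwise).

-60.8°

At departure: θ₁ = atan2(sin Δλ cos φ₂, cos φ₁ sin φ₂ − sin φ₁ cos φ₂ cos Δλ) = 101.56°
At arrival: θ₂ = atan2(sin Δλ cos φ₁, −cos φ₂ sin φ₁ + sin φ₂ cos φ₁ cos Δλ) = 40.74°
Δθ = θ₂ − θ₁ = -60.8°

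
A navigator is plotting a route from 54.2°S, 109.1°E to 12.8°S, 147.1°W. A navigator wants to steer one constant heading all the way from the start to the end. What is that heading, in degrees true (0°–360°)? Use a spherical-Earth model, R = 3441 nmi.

63.5°

Meridional parts: M(φ₁)=-1.1301, M(φ₂)=-0.2253 → ΔM = +0.9048;  Δλ = +1.8117 rad
tan C = Δλ / ΔM = +2.0022 → C = 63.46°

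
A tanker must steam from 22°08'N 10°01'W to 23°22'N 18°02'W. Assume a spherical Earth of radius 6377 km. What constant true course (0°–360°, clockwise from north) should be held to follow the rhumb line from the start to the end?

279.5°

Meridional parts: M(φ₁)=+0.3963, M(φ₂)=+0.4196 → ΔM = +0.0233;  Δλ = -0.1399 rad
tan C = Δλ / ΔM = -5.9941 → C = 279.47°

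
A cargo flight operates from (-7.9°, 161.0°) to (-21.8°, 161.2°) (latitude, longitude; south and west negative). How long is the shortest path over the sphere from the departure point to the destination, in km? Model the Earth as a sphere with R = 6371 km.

1546 km

Haversine: a = sin²(Δφ/2)+cos φ₁ cos φ₂ sin²(Δλ/2) = 0.01464;  σ = 2·atan2(√a,√(1−a))
σ = 13.901° → d = Rσ = 6371·0.24262 = 1546 km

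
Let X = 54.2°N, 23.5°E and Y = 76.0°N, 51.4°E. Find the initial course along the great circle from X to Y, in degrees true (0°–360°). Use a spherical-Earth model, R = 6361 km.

N = sin Δλ·cos φ₂ = +0.1132;  D = cos φ₁ sin φ₂ − sin φ₁ cos φ₂ cos Δλ = +0.3942
initial course = atan2(N, D) = 16.02°

16.0°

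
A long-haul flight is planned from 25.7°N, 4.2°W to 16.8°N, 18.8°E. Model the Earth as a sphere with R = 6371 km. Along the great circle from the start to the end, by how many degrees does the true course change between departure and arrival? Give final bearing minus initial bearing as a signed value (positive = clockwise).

At departure: θ₁ = atan2(sin Δλ cos φ₂, cos φ₁ sin φ₂ − sin φ₁ cos φ₂ cos Δλ) = 108.02°
At arrival: θ₂ = atan2(sin Δλ cos φ₁, −cos φ₂ sin φ₁ + sin φ₂ cos φ₁ cos Δλ) = 116.48°
Δθ = θ₂ − θ₁ = +8.5°

+8.5°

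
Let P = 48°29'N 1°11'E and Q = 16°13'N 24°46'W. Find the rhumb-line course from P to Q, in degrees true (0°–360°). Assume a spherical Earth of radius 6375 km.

213.5°

Δψ = ln[tan(π/4+φ₂/2)/tan(π/4+φ₁/2)] = -0.6832
Δλ = -0.4529 rad (taken the short way round)
course = atan2(Δλ, Δψ) = 213.54°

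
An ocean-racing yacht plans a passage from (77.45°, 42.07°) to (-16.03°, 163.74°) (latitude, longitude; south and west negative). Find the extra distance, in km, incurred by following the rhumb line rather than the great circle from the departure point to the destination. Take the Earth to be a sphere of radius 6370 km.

1173 km

Great circle: cos σ = sin φ₁ sin φ₂ + cos φ₁ cos φ₂ cos Δλ,  σ = 1.9597 rad → d_gc = 12483.4 km
Rhumb line: Δψ = -2.4911, q = Δφ/Δψ = 0.6549, d_rh = R√(Δφ²+q²Δλ²) = 13656.4 km
Excess = 13656.4 − 12483.4 = 1173.0 ≈ 1173 km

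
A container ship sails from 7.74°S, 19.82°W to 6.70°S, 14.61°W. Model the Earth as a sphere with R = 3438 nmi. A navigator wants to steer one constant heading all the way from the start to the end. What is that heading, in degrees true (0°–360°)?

78.6°

Meridional parts: M(φ₁)=-0.1355, M(φ₂)=-0.1172 → ΔM = +0.0183;  Δλ = +0.0909 rad
tan C = Δλ / ΔM = +4.9698 → C = 78.62°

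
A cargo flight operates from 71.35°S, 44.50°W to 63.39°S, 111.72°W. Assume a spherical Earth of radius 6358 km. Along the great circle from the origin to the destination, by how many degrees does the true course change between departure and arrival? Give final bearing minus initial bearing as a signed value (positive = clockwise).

At departure: θ₁ = atan2(sin Δλ cos φ₂, cos φ₁ sin φ₂ − sin φ₁ cos φ₂ cos Δλ) = 253.59°
At arrival: θ₂ = atan2(sin Δλ cos φ₁, −cos φ₂ sin φ₁ + sin φ₂ cos φ₁ cos Δλ) = 316.77°
Δθ = θ₂ − θ₁ = +63.2°

+63.2°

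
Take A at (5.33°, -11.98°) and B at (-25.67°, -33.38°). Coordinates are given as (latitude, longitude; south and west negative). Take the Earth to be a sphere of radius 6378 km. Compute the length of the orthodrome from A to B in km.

Haversine: a = sin²(Δφ/2)+cos φ₁ cos φ₂ sin²(Δλ/2) = 0.10235;  σ = 2·atan2(√a,√(1−a))
σ = 37.317° → d = Rσ = 6378·0.65130 = 4154 km

4154 km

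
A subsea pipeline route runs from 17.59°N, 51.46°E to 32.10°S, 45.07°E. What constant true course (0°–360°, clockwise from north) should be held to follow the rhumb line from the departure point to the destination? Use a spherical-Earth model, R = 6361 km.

187.0°

Meridional parts: M(φ₁)=+0.3119, M(φ₂)=-0.5921 → ΔM = -0.9040;  Δλ = -0.1115 rad
tan C = Δλ / ΔM = +0.1234 → C = 187.03°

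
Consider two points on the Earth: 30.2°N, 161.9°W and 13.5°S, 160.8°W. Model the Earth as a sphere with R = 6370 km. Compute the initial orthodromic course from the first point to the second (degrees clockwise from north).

θ = atan2( sin Δλ·cos φ₂ ,  cos φ₁ sin φ₂ − sin φ₁ cos φ₂ cos Δλ )
  = atan2(+0.0187, -0.6908) = 178.45°

178.5°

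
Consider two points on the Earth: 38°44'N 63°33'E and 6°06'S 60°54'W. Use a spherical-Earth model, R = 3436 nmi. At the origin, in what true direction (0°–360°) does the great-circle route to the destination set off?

288.2°

N = sin Δλ·cos φ₂ = -0.8200;  D = cos φ₁ sin φ₂ − sin φ₁ cos φ₂ cos Δλ = +0.2691
initial course = atan2(N, D) = 288.17°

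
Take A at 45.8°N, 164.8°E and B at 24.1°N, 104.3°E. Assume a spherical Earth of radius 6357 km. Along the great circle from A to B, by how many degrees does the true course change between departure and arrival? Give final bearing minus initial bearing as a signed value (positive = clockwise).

-37.6°

Initial bearing θ₁ = atan2(sin Δλ cos φ₂, cos φ₁ sin φ₂ − sin φ₁ cos φ₂ cos Δλ) = 267.29°
Final bearing θ₂ = (initial bearing from the destination back to the start) + 180° = 229.72°
Δθ = θ₂ − θ₁ = -37.6°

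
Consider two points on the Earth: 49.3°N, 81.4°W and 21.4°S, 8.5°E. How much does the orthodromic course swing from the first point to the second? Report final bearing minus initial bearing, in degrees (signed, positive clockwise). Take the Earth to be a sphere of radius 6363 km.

+32.9°

At departure: θ₁ = atan2(sin Δλ cos φ₂, cos φ₁ sin φ₂ − sin φ₁ cos φ₂ cos Δλ) = 104.41°
At arrival: θ₂ = atan2(sin Δλ cos φ₁, −cos φ₂ sin φ₁ + sin φ₂ cos φ₁ cos Δλ) = 137.28°
Δθ = θ₂ − θ₁ = +32.9°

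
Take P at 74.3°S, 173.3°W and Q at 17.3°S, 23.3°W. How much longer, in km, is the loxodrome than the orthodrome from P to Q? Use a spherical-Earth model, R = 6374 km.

Great circle: cos σ = sin φ₁ sin φ₂ + cos φ₁ cos φ₂ cos Δλ,  σ = 1.5082 rad → d_gc = 9613.4 km
Rhumb line: Δψ = +1.6748, q = Δφ/Δψ = 0.5940, d_rh = R√(Δφ²+q²Δλ²) = 11767.0 km
Excess = 11767.0 − 9613.4 = 2153.6 ≈ 2154 km

2154 km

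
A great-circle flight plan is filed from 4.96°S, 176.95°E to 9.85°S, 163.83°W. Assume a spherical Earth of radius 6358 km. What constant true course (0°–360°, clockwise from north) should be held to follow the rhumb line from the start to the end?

Meridional parts: M(φ₁)=-0.0867, M(φ₂)=-0.1728 → ΔM = -0.0861;  Δλ = +0.3355 rad
tan C = Δλ / ΔM = -3.8965 → C = 104.39°

104.4°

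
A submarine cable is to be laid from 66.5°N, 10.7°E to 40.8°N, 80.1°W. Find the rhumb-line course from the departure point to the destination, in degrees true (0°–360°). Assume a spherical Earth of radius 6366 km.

243.5°

Δψ = ln[tan(π/4+φ₂/2)/tan(π/4+φ₁/2)] = -0.7890
Δλ = -1.5848 rad (taken the short way round)
course = atan2(Δλ, Δψ) = 243.53°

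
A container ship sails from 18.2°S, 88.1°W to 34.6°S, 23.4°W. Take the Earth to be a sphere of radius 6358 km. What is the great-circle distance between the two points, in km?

6573 km

Haversine: a = sin²(Δφ/2)+cos φ₁ cos φ₂ sin²(Δλ/2) = 0.24423;  σ = 2·atan2(√a,√(1−a))
σ = 59.234° → d = Rσ = 6358·1.03383 = 6573 km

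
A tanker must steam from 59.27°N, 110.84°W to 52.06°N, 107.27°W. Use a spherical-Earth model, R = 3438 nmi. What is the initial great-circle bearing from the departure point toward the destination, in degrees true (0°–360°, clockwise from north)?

162.9°

θ = atan2( sin Δλ·cos φ₂ ,  cos φ₁ sin φ₂ − sin φ₁ cos φ₂ cos Δλ )
  = atan2(+0.0383, -0.1245) = 162.90°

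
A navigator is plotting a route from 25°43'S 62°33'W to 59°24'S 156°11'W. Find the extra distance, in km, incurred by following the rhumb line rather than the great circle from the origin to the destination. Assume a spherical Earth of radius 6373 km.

492 km

Great circle: cos σ = sin φ₁ sin φ₂ + cos φ₁ cos φ₂ cos Δλ,  σ = 1.2192 rad → d_gc = 7769.7 km
Rhumb line: Δψ = -0.8315, q = Δφ/Δψ = 0.7070, d_rh = R√(Δφ²+q²Δλ²) = 8261.9 km
Excess = 8261.9 − 7769.7 = 492.2 ≈ 492 km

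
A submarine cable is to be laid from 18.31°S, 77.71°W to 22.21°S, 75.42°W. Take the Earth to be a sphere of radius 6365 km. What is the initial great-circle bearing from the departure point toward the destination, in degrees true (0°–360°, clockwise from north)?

151.5°

θ = atan2( sin Δλ·cos φ₂ ,  cos φ₁ sin φ₂ − sin φ₁ cos φ₂ cos Δλ )
  = atan2(+0.0370, -0.0682) = 151.54°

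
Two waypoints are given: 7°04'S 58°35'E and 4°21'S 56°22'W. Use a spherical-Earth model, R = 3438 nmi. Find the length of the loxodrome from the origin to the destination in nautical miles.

Δψ = ln[tan(π/4+φ₂/2)/tan(π/4+φ₁/2)] = +0.0477;  Δφ = +0.0474 rad,  Δλ = -2.0063 rad
q = Δφ/Δψ = 0.9949
d = R·√(Δφ² + q²Δλ²) = 3438·1.99668 = 6865 nmi

6865 nmi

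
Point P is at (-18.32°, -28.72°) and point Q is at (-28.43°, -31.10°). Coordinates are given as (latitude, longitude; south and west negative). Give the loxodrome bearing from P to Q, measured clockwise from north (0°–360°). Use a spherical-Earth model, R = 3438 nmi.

Δψ = ln[tan(π/4+φ₂/2)/tan(π/4+φ₁/2)] = -0.1926
Δλ = -0.0415 rad (taken the short way round)
course = atan2(Δλ, Δψ) = 192.17°

192.2°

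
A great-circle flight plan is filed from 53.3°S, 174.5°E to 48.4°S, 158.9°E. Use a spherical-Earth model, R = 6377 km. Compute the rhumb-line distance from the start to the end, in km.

Δψ = ln[tan(π/4+φ₂/2)/tan(π/4+φ₁/2)] = +0.1356;  Δφ = +0.0855 rad,  Δλ = -0.2723 rad
q = Δφ/Δψ = 0.6306
d = R·√(Δφ² + q²Δλ²) = 6377·0.19181 = 1223 km

1223 km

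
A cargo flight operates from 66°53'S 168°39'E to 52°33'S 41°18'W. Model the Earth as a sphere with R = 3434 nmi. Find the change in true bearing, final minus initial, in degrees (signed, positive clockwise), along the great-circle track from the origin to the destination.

-145.8°

At departure: θ₁ = atan2(sin Δλ cos φ₂, cos φ₁ sin φ₂ − sin φ₁ cos φ₂ cos Δλ) = 159.13°
At arrival: θ₂ = atan2(sin Δλ cos φ₁, −cos φ₂ sin φ₁ + sin φ₂ cos φ₁ cos Δλ) = 13.30°
Δθ = θ₂ − θ₁ = -145.8°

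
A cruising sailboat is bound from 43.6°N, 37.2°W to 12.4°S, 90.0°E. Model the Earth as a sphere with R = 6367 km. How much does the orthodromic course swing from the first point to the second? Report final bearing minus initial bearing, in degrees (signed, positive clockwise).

Initial bearing θ₁ = atan2(sin Δλ cos φ₂, cos φ₁ sin φ₂ − sin φ₁ cos φ₂ cos Δλ) = 72.07°
Final bearing θ₂ = (initial bearing from the destination back to the start) + 180° = 135.13°
Δθ = θ₂ − θ₁ = +63.1°

+63.1°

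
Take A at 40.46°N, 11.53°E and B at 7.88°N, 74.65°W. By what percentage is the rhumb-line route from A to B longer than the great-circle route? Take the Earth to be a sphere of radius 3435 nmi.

Great circle: σ = 1.4312 rad → d_gc = Rσ = 4916.1 nmi
Rhumb: Δφ = -0.5686, Δλ = -1.5041, Δψ = -0.6355, q = Δφ/Δψ = 0.8948 → d_rh = R√(Δφ²+q²Δλ²) = 5019.0 nmi
Excess = (5019.0 − 4916.1) / 4916.1 = 102.9 / 4916.1 = 2.09% ≈ 2.1%

2.1%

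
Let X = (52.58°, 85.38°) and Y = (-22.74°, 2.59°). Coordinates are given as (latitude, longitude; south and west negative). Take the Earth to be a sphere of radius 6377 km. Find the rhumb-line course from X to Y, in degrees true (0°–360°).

224.1°

Δψ = ln[tan(π/4+φ₂/2)/tan(π/4+φ₁/2)] = -1.4904
Δλ = -1.4450 rad (taken the short way round)
course = atan2(Δλ, Δψ) = 224.11°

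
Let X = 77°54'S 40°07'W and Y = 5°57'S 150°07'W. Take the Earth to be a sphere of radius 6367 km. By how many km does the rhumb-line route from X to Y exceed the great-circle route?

Great circle: cos σ = sin φ₁ sin φ₂ + cos φ₁ cos φ₂ cos Δλ,  σ = 1.5407 rad → d_gc = 9809.9 km
Rhumb line: Δψ = +2.1404, q = Δφ/Δψ = 0.5867, d_rh = R√(Δφ²+q²Δλ²) = 10740.5 km
Excess = 10740.5 − 9809.9 = 930.6 ≈ 931 km

931 km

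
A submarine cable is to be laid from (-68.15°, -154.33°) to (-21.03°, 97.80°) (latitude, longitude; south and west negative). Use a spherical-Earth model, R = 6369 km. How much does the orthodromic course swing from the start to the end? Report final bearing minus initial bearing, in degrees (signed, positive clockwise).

+92.9°

Initial bearing θ₁ = atan2(sin Δλ cos φ₂, cos φ₁ sin φ₂ − sin φ₁ cos φ₂ cos Δλ) = 245.79°
Final bearing θ₂ = (initial bearing from the destination back to the start) + 180° = 338.67°
Δθ = θ₂ − θ₁ = +92.9°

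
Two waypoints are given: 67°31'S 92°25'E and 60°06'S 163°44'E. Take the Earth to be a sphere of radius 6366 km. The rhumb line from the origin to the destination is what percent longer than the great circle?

5.5%

Great circle: σ = 0.5315 rad → d_gc = Rσ = 3383.25 km
Rhumb: Δφ = +0.1294, Δλ = +1.2447, Δψ = +0.2952, q = Δφ/Δψ = 0.4385 → d_rh = R√(Δφ²+q²Δλ²) = 3571.01 km
Excess = (3571.01 − 3383.25) / 3383.25 = 187.76 / 3383.25 = 5.5497% ≈ 5.5%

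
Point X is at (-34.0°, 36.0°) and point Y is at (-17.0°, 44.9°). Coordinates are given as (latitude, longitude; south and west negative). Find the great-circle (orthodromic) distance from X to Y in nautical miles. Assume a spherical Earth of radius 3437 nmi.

1127 nmi

cos σ = sin φ₁ sin φ₂ + cos φ₁ cos φ₂ cos Δλ
      = sin(-34.00°)sin(-17.00°) + cos(-34.00°)cos(-17.00°)cos(8.90°) = 0.9468
σ = 18.780° → d = Rσ = 3437·0.32778 = 1127 nmi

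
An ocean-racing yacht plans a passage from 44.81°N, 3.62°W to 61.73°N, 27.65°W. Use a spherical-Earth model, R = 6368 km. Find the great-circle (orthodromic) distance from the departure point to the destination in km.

2438 km

cos σ = sin φ₁ sin φ₂ + cos φ₁ cos φ₂ cos Δλ
      = sin(44.81°)sin(61.73°) + cos(44.81°)cos(61.73°)cos(-24.03°) = 0.9276
σ = 21.938° → d = Rσ = 6368·0.38289 = 2438 km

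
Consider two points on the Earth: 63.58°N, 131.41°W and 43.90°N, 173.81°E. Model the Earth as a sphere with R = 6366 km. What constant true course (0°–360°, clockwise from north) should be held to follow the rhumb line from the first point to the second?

Meridional parts: M(φ₁)=+1.4493, M(φ₂)=+0.8545 → ΔM = -0.5948;  Δλ = -0.9561 rad
tan C = Δλ / ΔM = +1.6073 → C = 238.11°

238.1°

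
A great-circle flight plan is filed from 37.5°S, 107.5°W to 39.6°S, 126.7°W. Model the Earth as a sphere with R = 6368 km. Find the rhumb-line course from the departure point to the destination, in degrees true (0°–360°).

Δψ = ln[tan(π/4+φ₂/2)/tan(π/4+φ₁/2)] = -0.0469
Δλ = -0.3351 rad (taken the short way round)
course = atan2(Δλ, Δψ) = 262.04°

262.0°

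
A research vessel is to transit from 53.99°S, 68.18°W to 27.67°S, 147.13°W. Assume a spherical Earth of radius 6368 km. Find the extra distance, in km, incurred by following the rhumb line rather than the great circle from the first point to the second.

Great circle: cos σ = sin φ₁ sin φ₂ + cos φ₁ cos φ₂ cos Δλ,  σ = 1.0753 rad → d_gc = 6847.7 km
Rhumb line: Δψ = +0.6210, q = Δφ/Δψ = 0.7397, d_rh = R√(Δφ²+q²Δλ²) = 7119.6 km
Excess = 7119.6 − 6847.7 = 271.9 ≈ 272 km

272 km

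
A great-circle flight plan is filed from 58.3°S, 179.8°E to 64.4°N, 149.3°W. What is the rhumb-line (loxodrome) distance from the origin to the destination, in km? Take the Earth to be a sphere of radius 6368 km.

13899 km

Rhumb course C = atan2(Δλ, Δψ) with Δψ = ln[tan(π/4+φ₂/2)/tan(π/4+φ₁/2)] = +2.7410, Δλ = +0.5393 → C = 11.13°
d = R·|Δφ| / |cos C| = 6368·2.14152 / 0.98119 = 13899 km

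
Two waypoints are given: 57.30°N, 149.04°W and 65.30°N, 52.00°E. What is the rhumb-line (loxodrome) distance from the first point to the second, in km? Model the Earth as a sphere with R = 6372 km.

8483 km

Rhumb course C = atan2(Δλ, Δψ) with Δψ = ln[tan(π/4+φ₂/2)/tan(π/4+φ₁/2)] = +0.2926, Δλ = -2.7744 → C = 276.02°
d = R·|Δφ| / |cos C| = 6372·0.13963 / 0.10488 = 8483 km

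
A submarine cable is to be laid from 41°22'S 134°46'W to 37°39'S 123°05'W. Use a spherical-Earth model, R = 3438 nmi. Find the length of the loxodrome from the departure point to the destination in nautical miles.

Rhumb course C = atan2(Δλ, Δψ) with Δψ = ln[tan(π/4+φ₂/2)/tan(π/4+φ₁/2)] = +0.0841, Δλ = +0.2039 → C = 67.58°
d = R·|Δφ| / |cos C| = 3438·0.06487 / 0.38132 = 585 nmi

585 nmi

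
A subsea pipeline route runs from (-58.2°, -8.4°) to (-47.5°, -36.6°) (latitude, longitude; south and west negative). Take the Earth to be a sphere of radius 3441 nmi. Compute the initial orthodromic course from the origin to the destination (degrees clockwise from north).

θ = atan2( sin Δλ·cos φ₂ ,  cos φ₁ sin φ₂ − sin φ₁ cos φ₂ cos Δλ )
  = atan2(-0.3193, +0.1175) = 290.21°

290.2°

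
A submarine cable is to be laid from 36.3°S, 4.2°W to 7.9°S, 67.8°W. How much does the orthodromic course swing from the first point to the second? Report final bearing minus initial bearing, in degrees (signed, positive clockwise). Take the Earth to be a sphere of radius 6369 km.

+27.1°

Initial bearing θ₁ = atan2(sin Δλ cos φ₂, cos φ₁ sin φ₂ − sin φ₁ cos φ₂ cos Δλ) = 279.59°
Final bearing θ₂ = (initial bearing from the destination back to the start) + 180° = 306.65°
Δθ = θ₂ − θ₁ = +27.1°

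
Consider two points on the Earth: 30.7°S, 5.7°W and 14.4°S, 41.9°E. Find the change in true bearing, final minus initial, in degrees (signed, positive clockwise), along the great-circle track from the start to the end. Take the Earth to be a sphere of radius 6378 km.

-19.4°

At departure: θ₁ = atan2(sin Δλ cos φ₂, cos φ₁ sin φ₂ − sin φ₁ cos φ₂ cos Δλ) = 80.51°
At arrival: θ₂ = atan2(sin Δλ cos φ₁, −cos φ₂ sin φ₁ + sin φ₂ cos φ₁ cos Δλ) = 61.11°
Δθ = θ₂ − θ₁ = -19.4°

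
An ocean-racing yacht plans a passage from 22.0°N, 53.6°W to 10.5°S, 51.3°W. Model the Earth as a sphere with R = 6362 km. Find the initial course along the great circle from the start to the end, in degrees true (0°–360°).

175.8°

θ = atan2( sin Δλ·cos φ₂ ,  cos φ₁ sin φ₂ − sin φ₁ cos φ₂ cos Δλ )
  = atan2(+0.0395, -0.5370) = 175.80°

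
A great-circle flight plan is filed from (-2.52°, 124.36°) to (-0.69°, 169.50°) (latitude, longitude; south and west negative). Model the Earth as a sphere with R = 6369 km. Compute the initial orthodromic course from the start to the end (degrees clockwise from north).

N = sin Δλ·cos φ₂ = +0.7088;  D = cos φ₁ sin φ₂ − sin φ₁ cos φ₂ cos Δλ = +0.0190
initial course = atan2(N, D) = 88.47°

88.5°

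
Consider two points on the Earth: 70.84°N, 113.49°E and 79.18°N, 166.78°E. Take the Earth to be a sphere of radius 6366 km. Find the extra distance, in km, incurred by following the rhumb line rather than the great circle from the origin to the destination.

58 km

Great circle: cos σ = sin φ₁ sin φ₂ + cos φ₁ cos φ₂ cos Δλ,  σ = 0.2667 rad → d_gc = 1697.9 km
Rhumb line: Δψ = +0.5778, q = Δφ/Δψ = 0.2519, d_rh = R√(Δφ²+q²Δλ²) = 1755.9 km
Excess = 1755.9 − 1697.9 = 58.0 ≈ 58 km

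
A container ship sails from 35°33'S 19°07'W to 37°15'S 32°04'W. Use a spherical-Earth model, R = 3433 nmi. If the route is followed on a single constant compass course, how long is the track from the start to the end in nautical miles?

633 nmi

Rhumb course C = atan2(Δλ, Δψ) with Δψ = ln[tan(π/4+φ₂/2)/tan(π/4+φ₁/2)] = -0.0369, Δλ = -0.2260 → C = 260.74°
d = R·|Δφ| / |cos C| = 3433·0.02967 / 0.16098 = 633 nmi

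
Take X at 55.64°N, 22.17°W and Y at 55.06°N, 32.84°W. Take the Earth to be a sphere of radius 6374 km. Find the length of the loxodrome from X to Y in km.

678 km

Δψ = ln[tan(π/4+φ₂/2)/tan(π/4+φ₁/2)] = -0.0178;  Δφ = -0.0101 rad,  Δλ = -0.1862 rad
q = Δφ/Δψ = 0.5685
d = R·√(Δφ² + q²Δλ²) = 6374·0.10636 = 678 km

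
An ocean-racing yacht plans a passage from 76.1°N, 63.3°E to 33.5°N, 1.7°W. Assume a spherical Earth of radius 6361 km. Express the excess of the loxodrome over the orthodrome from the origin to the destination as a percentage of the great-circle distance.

Great circle: σ = 0.9015 rad → d_gc = Rσ = 5734.4 km
Rhumb: Δφ = -0.7435, Δλ = -1.1345, Δψ = -1.4834, q = Δφ/Δψ = 0.5012 → d_rh = R√(Δφ²+q²Δλ²) = 5954.0 km
Excess = (5954.0 − 5734.4) / 5734.4 = 219.6 / 5734.4 = 3.83% ≈ 3.8%

3.8%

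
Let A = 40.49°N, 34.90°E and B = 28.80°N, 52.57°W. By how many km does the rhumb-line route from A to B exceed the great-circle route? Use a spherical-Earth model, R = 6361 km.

Great circle: cos σ = sin φ₁ sin φ₂ + cos φ₁ cos φ₂ cos Δλ,  σ = 1.2215 rad → d_gc = 7770.0 km
Rhumb line: Δψ = -0.2488, q = Δφ/Δψ = 0.8199, d_rh = R√(Δφ²+q²Δλ²) = 8067.0 km
Excess = 8067.0 − 7770.0 = 297.0 ≈ 297 km

297 km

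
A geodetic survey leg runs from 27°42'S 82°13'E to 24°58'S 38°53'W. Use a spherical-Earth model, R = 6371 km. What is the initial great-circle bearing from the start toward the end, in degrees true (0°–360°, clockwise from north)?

θ = atan2( sin Δλ·cos φ₂ ,  cos φ₁ sin φ₂ − sin φ₁ cos φ₂ cos Δλ )
  = atan2(-0.7763, -0.5914) = 232.70°

232.7°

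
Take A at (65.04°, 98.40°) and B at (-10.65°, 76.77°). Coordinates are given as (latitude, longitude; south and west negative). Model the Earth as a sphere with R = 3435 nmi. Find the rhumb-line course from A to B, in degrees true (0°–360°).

192.6°

Δψ = ln[tan(π/4+φ₂/2)/tan(π/4+φ₁/2)] = -1.6951
Δλ = -0.3775 rad (taken the short way round)
course = atan2(Δλ, Δψ) = 192.56°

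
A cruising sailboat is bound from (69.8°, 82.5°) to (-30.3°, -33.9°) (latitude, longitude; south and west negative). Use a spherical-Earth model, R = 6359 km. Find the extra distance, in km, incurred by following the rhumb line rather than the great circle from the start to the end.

Great circle: cos σ = sin φ₁ sin φ₂ + cos φ₁ cos φ₂ cos Δλ,  σ = 2.2219 rad → d_gc = 14129.0 km
Rhumb line: Δψ = -2.2806, q = Δφ/Δψ = 0.7661, d_rh = R√(Δφ²+q²Δλ²) = 14878.3 km
Excess = 14878.3 − 14129.0 = 749.3 ≈ 749 km

749 km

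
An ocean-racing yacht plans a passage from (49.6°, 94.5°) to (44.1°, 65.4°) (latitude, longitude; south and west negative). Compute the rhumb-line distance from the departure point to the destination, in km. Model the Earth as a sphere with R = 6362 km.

2290 km

Δψ = ln[tan(π/4+φ₂/2)/tan(π/4+φ₁/2)] = -0.1405;  Δφ = -0.0960 rad,  Δλ = -0.5079 rad
q = Δφ/Δψ = 0.6830
d = R·√(Δφ² + q²Δλ²) = 6362·0.35995 = 2290 km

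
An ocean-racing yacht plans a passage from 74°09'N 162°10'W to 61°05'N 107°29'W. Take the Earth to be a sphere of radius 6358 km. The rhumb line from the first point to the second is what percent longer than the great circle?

3.3%

Great circle: σ = 0.4068 rad → d_gc = Rσ = 2586.5 km
Rhumb: Δφ = -0.2281, Δλ = +0.9544, Δψ = -0.6164, q = Δφ/Δψ = 0.3700 → d_rh = R√(Δφ²+q²Δλ²) = 2672.6 km
Excess = (2672.6 − 2586.5) / 2586.5 = 86.1 / 2586.5 = 3.33% ≈ 3.3%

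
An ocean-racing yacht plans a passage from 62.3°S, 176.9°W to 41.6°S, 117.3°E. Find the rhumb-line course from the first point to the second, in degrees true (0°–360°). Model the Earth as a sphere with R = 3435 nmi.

Meridional parts: M(φ₁)=-1.4002, M(φ₂)=-0.7998 → ΔM = +0.6004;  Δλ = -1.1484 rad
tan C = Δλ / ΔM = -1.9128 → C = 297.60°

297.6°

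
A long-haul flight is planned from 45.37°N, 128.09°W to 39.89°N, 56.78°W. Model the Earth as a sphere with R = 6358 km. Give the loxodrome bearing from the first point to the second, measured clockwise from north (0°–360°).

96.0°

Δψ = ln[tan(π/4+φ₂/2)/tan(π/4+φ₁/2)] = -0.1301
Δλ = +1.2446 rad (taken the short way round)
course = atan2(Δλ, Δψ) = 95.97°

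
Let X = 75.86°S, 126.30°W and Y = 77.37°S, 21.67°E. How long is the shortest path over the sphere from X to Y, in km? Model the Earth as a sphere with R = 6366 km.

2857 km

Haversine: a = sin²(Δφ/2)+cos φ₁ cos φ₂ sin²(Δλ/2) = 0.04952;  σ = 2·atan2(√a,√(1−a))
σ = 25.716° → d = Rσ = 6366·0.44884 = 2857 km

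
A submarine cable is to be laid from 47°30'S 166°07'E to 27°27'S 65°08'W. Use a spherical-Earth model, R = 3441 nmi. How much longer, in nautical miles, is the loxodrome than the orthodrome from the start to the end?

659 nmi

Great circle: cos σ = sin φ₁ sin φ₂ + cos φ₁ cos φ₂ cos Δλ,  σ = 1.6062 rad → d_gc = 5526.9 nmi
Rhumb line: Δψ = +0.4459, q = Δφ/Δψ = 0.7847, d_rh = R√(Δφ²+q²Δλ²) = 6186.0 nmi
Excess = 6186.0 − 5526.9 = 659.1 ≈ 659 nmi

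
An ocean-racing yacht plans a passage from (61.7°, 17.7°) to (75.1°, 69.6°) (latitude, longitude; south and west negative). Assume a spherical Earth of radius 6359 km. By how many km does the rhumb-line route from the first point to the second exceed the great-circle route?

Great circle: cos σ = sin φ₁ sin φ₂ + cos φ₁ cos φ₂ cos Δλ,  σ = 0.3869 rad → d_gc = 2460.2 km
Rhumb line: Δψ = +0.6565, q = Δφ/Δψ = 0.3563, d_rh = R√(Δφ²+q²Δλ²) = 2534.4 km
Excess = 2534.4 − 2460.2 = 74.2 ≈ 74 km

74 km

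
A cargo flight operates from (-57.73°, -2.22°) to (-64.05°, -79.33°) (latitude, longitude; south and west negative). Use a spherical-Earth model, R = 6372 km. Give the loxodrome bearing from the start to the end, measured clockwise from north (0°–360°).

Δψ = ln[tan(π/4+φ₂/2)/tan(π/4+φ₁/2)] = -0.2276
Δλ = -1.3458 rad (taken the short way round)
course = atan2(Δλ, Δψ) = 260.40°

260.4°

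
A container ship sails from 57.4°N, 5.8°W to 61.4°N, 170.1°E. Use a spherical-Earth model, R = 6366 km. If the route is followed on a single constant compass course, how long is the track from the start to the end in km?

Δψ = ln[tan(π/4+φ₂/2)/tan(π/4+φ₁/2)] = +0.1373;  Δφ = +0.0698 rad,  Δλ = +3.0700 rad
q = Δφ/Δψ = 0.5083
d = R·√(Δφ² + q²Δλ²) = 6366·1.56220 = 9945 km

9945 km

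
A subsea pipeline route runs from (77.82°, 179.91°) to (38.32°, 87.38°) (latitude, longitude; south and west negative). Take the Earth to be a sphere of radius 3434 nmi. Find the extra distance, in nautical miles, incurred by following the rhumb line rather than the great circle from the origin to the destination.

Great circle: cos σ = sin φ₁ sin φ₂ + cos φ₁ cos φ₂ cos Δλ,  σ = 0.9288 rad → d_gc = 3189.530 nmi
Rhumb line: Δψ = -1.5127, q = Δφ/Δψ = 0.4557, d_rh = R√(Δφ²+q²Δλ²) = 3463.025 nmi
Excess = 3463.025 − 3189.530 = 273.495 ≈ 273 nmi

273 nmi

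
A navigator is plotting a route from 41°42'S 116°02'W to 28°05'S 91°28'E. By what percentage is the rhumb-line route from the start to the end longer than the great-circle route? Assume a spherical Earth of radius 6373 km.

Great circle: σ = 1.8454 rad → d_gc = Rσ = 11760.6 km
Rhumb: Δφ = +0.2377, Δλ = -2.6616, Δψ = +0.2911, q = Δφ/Δψ = 0.8164 → d_rh = R√(Δφ²+q²Δλ²) = 13931.0 km
Excess = (13931.0 − 11760.6) / 11760.6 = 2170.4 / 11760.6 = 18.455% ≈ 18.5%

18.5%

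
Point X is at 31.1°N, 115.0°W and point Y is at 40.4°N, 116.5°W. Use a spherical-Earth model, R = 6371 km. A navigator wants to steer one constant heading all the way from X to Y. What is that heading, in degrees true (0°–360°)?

Meridional parts: M(φ₁)=+0.5716, M(φ₂)=+0.7720 → ΔM = +0.2005;  Δλ = -0.0262 rad
tan C = Δλ / ΔM = -0.1306 → C = 352.56°

352.6°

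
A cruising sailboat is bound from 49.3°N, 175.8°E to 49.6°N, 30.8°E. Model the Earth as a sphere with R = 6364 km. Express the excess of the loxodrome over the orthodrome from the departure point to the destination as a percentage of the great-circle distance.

Great circle: σ = 1.3375 rad → d_gc = Rσ = 8512.1 km
Rhumb: Δφ = +0.0052, Δλ = -2.5307, Δψ = +0.0081, q = Δφ/Δψ = 0.6501 → d_rh = R√(Δφ²+q²Δλ²) = 10470.4 km
Excess = (10470.4 − 8512.1) / 8512.1 = 1958.3 / 8512.1 = 23.01% ≈ 23.0%

23.0%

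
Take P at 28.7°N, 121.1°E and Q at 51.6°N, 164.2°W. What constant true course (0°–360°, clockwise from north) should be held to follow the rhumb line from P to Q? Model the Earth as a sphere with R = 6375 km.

67.8°

Meridional parts: M(φ₁)=+0.5233, M(φ₂)=+1.0549 → ΔM = +0.5316;  Δλ = +1.3038 rad
tan C = Δλ / ΔM = +2.4525 → C = 67.82°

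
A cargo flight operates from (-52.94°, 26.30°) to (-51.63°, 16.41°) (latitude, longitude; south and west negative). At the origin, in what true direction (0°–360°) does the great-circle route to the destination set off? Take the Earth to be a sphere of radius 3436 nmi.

θ = atan2( sin Δλ·cos φ₂ ,  cos φ₁ sin φ₂ − sin φ₁ cos φ₂ cos Δλ )
  = atan2(-0.1066, +0.0155) = 278.27°

278.3°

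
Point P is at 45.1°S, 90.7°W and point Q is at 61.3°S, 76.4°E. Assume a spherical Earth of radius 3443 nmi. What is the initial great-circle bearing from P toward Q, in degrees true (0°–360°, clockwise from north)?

173.6°

θ = atan2( sin Δλ·cos φ₂ ,  cos φ₁ sin φ₂ − sin φ₁ cos φ₂ cos Δλ )
  = atan2(+0.1072, -0.9507) = 173.57°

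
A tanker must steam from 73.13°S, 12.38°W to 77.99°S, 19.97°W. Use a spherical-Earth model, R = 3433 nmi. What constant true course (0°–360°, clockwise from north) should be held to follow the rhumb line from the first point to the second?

Δψ = ln[tan(π/4+φ₂/2)/tan(π/4+φ₁/2)] = -0.3434
Δλ = -0.1325 rad (taken the short way round)
course = atan2(Δλ, Δψ) = 201.10°

201.1°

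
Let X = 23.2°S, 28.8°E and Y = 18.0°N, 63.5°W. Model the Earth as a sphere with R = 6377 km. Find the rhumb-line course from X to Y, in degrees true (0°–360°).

294.6°

Meridional parts: M(φ₁)=-0.4165, M(φ₂)=+0.3195 → ΔM = +0.7359;  Δλ = -1.6109 rad
tan C = Δλ / ΔM = -2.1890 → C = 294.55°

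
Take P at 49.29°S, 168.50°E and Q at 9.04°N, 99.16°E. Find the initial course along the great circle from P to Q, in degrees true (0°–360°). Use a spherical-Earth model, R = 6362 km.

N = sin Δλ·cos φ₂ = -0.9241;  D = cos φ₁ sin φ₂ − sin φ₁ cos φ₂ cos Δλ = +0.3666
initial course = atan2(N, D) = 291.64°

291.6°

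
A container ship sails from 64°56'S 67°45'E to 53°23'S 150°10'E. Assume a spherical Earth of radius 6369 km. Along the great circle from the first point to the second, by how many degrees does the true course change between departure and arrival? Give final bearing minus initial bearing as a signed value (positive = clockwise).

-74.2°

At departure: θ₁ = atan2(sin Δλ cos φ₂, cos φ₁ sin φ₂ − sin φ₁ cos φ₂ cos Δλ) = 114.44°
At arrival: θ₂ = atan2(sin Δλ cos φ₁, −cos φ₂ sin φ₁ + sin φ₂ cos φ₁ cos Δλ) = 40.29°
Δθ = θ₂ − θ₁ = -74.2°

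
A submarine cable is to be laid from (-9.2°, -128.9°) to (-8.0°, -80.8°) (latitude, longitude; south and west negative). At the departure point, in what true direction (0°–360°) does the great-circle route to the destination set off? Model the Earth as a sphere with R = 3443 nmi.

92.5°

N = sin Δλ·cos φ₂ = +0.7371;  D = cos φ₁ sin φ₂ − sin φ₁ cos φ₂ cos Δλ = -0.0316
initial course = atan2(N, D) = 92.46°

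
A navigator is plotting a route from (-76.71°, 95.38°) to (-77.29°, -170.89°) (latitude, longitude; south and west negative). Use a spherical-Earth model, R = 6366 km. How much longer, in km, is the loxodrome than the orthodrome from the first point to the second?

Great circle: cos σ = sin φ₁ sin φ₂ + cos φ₁ cos φ₂ cos Δλ,  σ = 0.3299 rad → d_gc = 2100.0 km
Rhumb line: Δψ = -0.0450, q = Δφ/Δψ = 0.2249, d_rh = R√(Δφ²+q²Δλ²) = 2343.2 km
Excess = 2343.2 − 2100.0 = 243.2 ≈ 243 km

243 km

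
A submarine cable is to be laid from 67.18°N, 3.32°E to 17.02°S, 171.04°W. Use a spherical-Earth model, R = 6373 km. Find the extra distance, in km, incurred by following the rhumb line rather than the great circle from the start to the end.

3244 km

Great circle: cos σ = sin φ₁ sin φ₂ + cos φ₁ cos φ₂ cos Δλ,  σ = 2.2638 rad → d_gc = 14427.2 km
Rhumb line: Δψ = -1.9019, q = Δφ/Δψ = 0.7727, d_rh = R√(Δφ²+q²Δλ²) = 17671.3 km
Excess = 17671.3 − 14427.2 = 3244.1 ≈ 3244 km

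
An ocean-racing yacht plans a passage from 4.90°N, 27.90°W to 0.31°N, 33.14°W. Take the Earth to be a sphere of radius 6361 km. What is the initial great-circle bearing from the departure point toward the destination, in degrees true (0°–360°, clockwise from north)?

N = sin Δλ·cos φ₂ = -0.0913;  D = cos φ₁ sin φ₂ − sin φ₁ cos φ₂ cos Δλ = -0.0797
initial course = atan2(N, D) = 228.90°

228.9°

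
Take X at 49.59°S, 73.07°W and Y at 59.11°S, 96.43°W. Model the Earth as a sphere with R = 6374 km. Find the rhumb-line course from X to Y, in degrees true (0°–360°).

234.9°

Meridional parts: M(φ₁)=-0.9996, M(φ₂)=-1.2863 → ΔM = -0.2867;  Δλ = -0.4077 rad
tan C = Δλ / ΔM = +1.4221 → C = 234.88°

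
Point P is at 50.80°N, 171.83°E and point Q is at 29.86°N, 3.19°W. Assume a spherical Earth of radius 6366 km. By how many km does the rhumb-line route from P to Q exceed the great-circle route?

Great circle: cos σ = sin φ₁ sin φ₂ + cos φ₁ cos φ₂ cos Δλ,  σ = 1.7317 rad → d_gc = 11024.1 km
Rhumb line: Δψ = -0.4861, q = Δφ/Δψ = 0.7518, d_rh = R√(Δφ²+q²Δλ²) = 14804.3 km
Excess = 14804.3 − 11024.1 = 3780.2 ≈ 3780 km

3780 km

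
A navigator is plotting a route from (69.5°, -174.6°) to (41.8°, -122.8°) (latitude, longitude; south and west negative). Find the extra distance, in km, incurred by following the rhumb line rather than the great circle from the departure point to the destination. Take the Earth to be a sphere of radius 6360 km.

103 km

Great circle: cos σ = sin φ₁ sin φ₂ + cos φ₁ cos φ₂ cos Δλ,  σ = 0.6669 rad → d_gc = 4241.2 km
Rhumb line: Δψ = -0.9057, q = Δφ/Δψ = 0.5338, d_rh = R√(Δφ²+q²Δλ²) = 4344.5 km
Excess = 4344.5 − 4241.2 = 103.3 ≈ 103 km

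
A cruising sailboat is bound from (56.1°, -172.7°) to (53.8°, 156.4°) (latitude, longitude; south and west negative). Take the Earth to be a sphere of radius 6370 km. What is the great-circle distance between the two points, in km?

1972 km

Haversine: a = sin²(Δφ/2)+cos φ₁ cos φ₂ sin²(Δλ/2) = 0.02378;  σ = 2·atan2(√a,√(1−a))
σ = 17.742° → d = Rσ = 6370·0.30965 = 1972 km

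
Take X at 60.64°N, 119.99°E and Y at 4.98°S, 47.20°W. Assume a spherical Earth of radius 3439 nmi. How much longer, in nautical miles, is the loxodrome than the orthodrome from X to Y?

1555 nmi

Great circle: cos σ = sin φ₁ sin φ₂ + cos φ₁ cos φ₂ cos Δλ,  σ = 2.1555 rad → d_gc = 7412.7 nmi
Rhumb line: Δψ = -1.4265, q = Δφ/Δψ = 0.8028, d_rh = R√(Δφ²+q²Δλ²) = 8967.8 nmi
Excess = 8967.8 − 7412.7 = 1555.1 ≈ 1555 nmi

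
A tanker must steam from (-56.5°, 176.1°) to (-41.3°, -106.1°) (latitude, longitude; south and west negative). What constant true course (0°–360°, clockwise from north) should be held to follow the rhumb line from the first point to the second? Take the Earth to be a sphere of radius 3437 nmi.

Meridional parts: M(φ₁)=-1.2008, M(φ₂)=-0.7928 → ΔM = +0.4079;  Δλ = +1.3579 rad
tan C = Δλ / ΔM = +3.3286 → C = 73.28°

73.3°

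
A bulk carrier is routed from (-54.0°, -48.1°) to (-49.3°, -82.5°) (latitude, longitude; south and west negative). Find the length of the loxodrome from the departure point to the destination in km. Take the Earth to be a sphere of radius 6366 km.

Δψ = ln[tan(π/4+φ₂/2)/tan(π/4+φ₁/2)] = +0.1324;  Δφ = +0.0820 rad,  Δλ = -0.6004 rad
q = Δφ/Δψ = 0.6197
d = R·√(Δφ² + q²Δλ²) = 6366·0.38102 = 2426 km

2426 km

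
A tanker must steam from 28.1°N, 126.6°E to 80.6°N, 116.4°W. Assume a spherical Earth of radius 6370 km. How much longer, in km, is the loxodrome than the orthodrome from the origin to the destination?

Great circle: cos σ = sin φ₁ sin φ₂ + cos φ₁ cos φ₂ cos Δλ,  σ = 1.1601 rad → d_gc = 7389.6 km
Rhumb line: Δψ = +1.9870, q = Δφ/Δψ = 0.4611, d_rh = R√(Δφ²+q²Δλ²) = 8369.5 km
Excess = 8369.5 − 7389.6 = 979.9 ≈ 980 km

980 km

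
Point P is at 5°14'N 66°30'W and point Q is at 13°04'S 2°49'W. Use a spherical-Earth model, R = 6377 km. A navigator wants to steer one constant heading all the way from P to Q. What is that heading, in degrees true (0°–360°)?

Δψ = ln[tan(π/4+φ₂/2)/tan(π/4+φ₁/2)] = -0.3215
Δλ = +1.1115 rad (taken the short way round)
course = atan2(Δλ, Δψ) = 106.13°

106.1°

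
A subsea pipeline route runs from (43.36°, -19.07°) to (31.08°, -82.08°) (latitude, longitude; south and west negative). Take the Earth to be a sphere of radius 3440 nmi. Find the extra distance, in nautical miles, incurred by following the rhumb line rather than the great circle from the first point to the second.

Great circle: cos σ = sin φ₁ sin φ₂ + cos φ₁ cos φ₂ cos Δλ,  σ = 0.8802 rad → d_gc = 3027.7 nmi
Rhumb line: Δψ = -0.2703, q = Δφ/Δψ = 0.7930, d_rh = R√(Δφ²+q²Δλ²) = 3089.3 nmi
Excess = 3089.3 − 3027.7 = 61.6 ≈ 62 nmi

62 nmi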